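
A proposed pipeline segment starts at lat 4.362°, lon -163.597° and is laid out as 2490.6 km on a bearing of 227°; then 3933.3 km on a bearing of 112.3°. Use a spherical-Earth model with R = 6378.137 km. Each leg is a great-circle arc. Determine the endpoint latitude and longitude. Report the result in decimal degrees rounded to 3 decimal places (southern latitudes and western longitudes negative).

Apply the spherical direct solution leg by leg, carrying full precision between legs.
Leg 1: from (4.362°, -163.597°), δ = 2490.6/6378.137 = 0.390490 rad, θ = 227° → φ = -10.866°, λ = 179.936°.
Leg 2: from (-10.866°, 179.936°), δ = 3933.3/6378.137 = 0.616685 rad, θ = 112.3° → φ = -21.673°, λ = -144.910°.

latitude -21.673°, longitude -144.910°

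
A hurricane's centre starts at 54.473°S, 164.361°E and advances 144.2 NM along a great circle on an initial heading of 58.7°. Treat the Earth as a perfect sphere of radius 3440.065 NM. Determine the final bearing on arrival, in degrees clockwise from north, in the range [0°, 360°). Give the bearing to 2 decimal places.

final bearing 55.93°

δ = 144.2/3440.065 = 0.041918 rad (2.4017°).
With φ₁ = -54.473° = -0.950733 rad and θ = 58.7° = 1.024508 rad:
sin φ₂ = sin φ₁ cos δ + cos φ₁ sin δ cos θ = (-0.813842)(0.999122) + (0.581087)(0.041906)(0.519519) = -0.800476
φ₂ = asin(-0.800476) = -0.928089 rad = -53.176°.
Δλ = atan2( sin θ sin δ cos φ₁ , cos δ − sin φ₁ sin φ₂ ) = atan2(0.020807, 0.347661) = 0.059776 rad = 3.425°.
Hence λ₂ = 164.361° + 3.425° = 167.786°.
The forward bearing on arrival equals the back-azimuth from the destination plus 180°.
Back-azimuth from P₂ (-53.18°, 167.79°) to P₁ (-54.47°, 164.36°), with Δλ' = λ₁ − λ₂ = -3.42°: atan2( sin Δλ' cos φ₁ , cos φ₂ sin φ₁ − sin φ₂ cos φ₁ cos Δλ' ) = 235.93°.
Final bearing = (235.93° + 180°) mod 360° = 55.93°.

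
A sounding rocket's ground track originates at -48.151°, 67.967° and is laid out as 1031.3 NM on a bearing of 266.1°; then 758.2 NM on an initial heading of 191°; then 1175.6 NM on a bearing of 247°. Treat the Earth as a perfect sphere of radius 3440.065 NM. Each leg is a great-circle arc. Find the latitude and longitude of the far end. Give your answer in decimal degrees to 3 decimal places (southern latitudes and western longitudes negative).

Apply the spherical direct solution leg by leg, carrying full precision between legs.
Leg 1: from (-48.151°, 67.967°), δ = 1031.3/3440.065 = 0.299791 rad, θ = 266.1° → φ = -46.476°, λ = 42.636°.
Leg 2: from (-46.476°, 42.636°), δ = 758.2/3440.065 = 0.220403 rad, θ = 191° → φ = -58.797°, λ = 38.018°.
Leg 3: from (-58.797°, 38.018°), δ = 1175.6/3440.065 = 0.341738 rad, θ = 247° → φ = -60.893°, λ = -1.340°.

latitude -60.893°, longitude -1.340°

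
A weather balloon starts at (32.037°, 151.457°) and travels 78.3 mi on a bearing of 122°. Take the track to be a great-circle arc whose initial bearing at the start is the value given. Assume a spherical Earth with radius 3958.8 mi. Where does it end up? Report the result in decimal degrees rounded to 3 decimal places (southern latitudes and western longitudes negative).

latitude 31.431°, longitude 152.583°

Central angle δ = d/R = 0.019779 rad.
Converting: φ₁ = 0.559151 rad, θ = 2.129302 rad.
Destination latitude: φ₂ = arcsin( sin φ₁ cos δ + cos φ₁ sin δ cos θ ) = arcsin(0.521479) = 31.431°.
Δλ = atan2( sin θ sin δ cos φ₁ , cos δ − sin φ₁ sin φ₂ ) = atan2(0.014218, 0.723177) = 0.019658 rad = 1.126°.
Hence λ₂ = 151.457° + 1.126° = 152.583°.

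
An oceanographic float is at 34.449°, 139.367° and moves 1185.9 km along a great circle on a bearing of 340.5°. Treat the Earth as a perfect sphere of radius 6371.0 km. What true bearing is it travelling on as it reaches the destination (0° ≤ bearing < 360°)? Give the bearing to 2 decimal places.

δ = 1185.9/6371 = 0.186140 rad (10.6651°).
Converting: φ₁ = 0.601248 rad, θ = 5.942846 rad.
sin φ₂ = sin φ₁ cos δ + cos φ₁ sin δ cos θ = (0.565672)(0.982726) + (0.824630)(0.185067)(0.942641) = 0.699759
φ₂ = asin(0.699759) = 0.775061 rad = 44.408°.
For the longitude increment, Δλ = atan2( sin θ sin δ cos φ₁, cos δ − sin φ₁ sin φ₂ ) = atan2(-0.050943, 0.586891) = -4.961°.
λ₂ = λ₁ + Δλ = 134.406°.
The forward bearing on arrival equals the back-azimuth from the destination plus 180°.
Back-azimuth from P₂ (44.41°, 134.41°) to P₁ (34.45°, 139.37°), with Δλ' = λ₁ − λ₂ = 4.96°: atan2( sin Δλ' cos φ₁ , cos φ₂ sin φ₁ − sin φ₂ cos φ₁ cos Δλ' ) = 157.34°.
Final bearing = (157.34° + 180°) mod 360° = 337.34°.

final bearing 337.34°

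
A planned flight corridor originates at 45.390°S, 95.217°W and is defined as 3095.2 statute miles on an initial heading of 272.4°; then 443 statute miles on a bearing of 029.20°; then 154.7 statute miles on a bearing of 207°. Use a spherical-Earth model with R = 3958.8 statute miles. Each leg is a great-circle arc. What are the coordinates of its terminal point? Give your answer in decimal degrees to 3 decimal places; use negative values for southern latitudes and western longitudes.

Apply the spherical direct solution leg by leg, carrying full precision between legs.
Leg 1: from (-45.390°, -95.217°), δ = 3095.2/3958.8 = 0.781853 rad, θ = 272.4° → φ = -28.977°, λ = -148.800°.
Leg 2: from (-28.977°, -148.800°), δ = 443/3958.8 = 0.111903 rad, θ = 29.2° → φ = -23.337°, λ = -145.398°.
Leg 3: from (-23.337°, -145.398°), δ = 154.7/3958.8 = 0.039077 rad, θ = 207° → φ = -25.328°, λ = -146.522°.

latitude -25.328°, longitude -146.522°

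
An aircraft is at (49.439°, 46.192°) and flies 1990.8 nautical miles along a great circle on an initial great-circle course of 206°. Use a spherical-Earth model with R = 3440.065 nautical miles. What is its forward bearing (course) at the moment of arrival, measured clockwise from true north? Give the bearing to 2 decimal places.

δ = 1990.8/3440.065 = 0.578710 rad (33.1576°).
With φ₁ = 49.439° = 0.862873 rad and θ = 206° = 3.595378 rad:
sin φ₂ = sin φ₁ cos δ + cos φ₁ sin δ cos θ = (0.759714)(0.837169) + (0.650257)(0.546944)(-0.898794) = 0.316349
φ₂ = asin(0.316349) = 0.321878 rad = 18.442°.
Δλ = atan2( sin θ sin δ cos φ₁ , cos δ − sin φ₁ sin φ₂ ) = atan2(-0.155909, 0.596834) = -0.255516 rad = -14.640°.
Hence λ₂ = 46.192° + -14.640° = 31.552°.
The forward bearing on arrival equals the back-azimuth from the destination plus 180°.
Back-azimuth from P₂ (18.44°, 31.55°) to P₁ (49.44°, 46.19°), with Δλ' = λ₁ − λ₂ = 14.64°: atan2( sin Δλ' cos φ₁ , cos φ₂ sin φ₁ − sin φ₂ cos φ₁ cos Δλ' ) = 17.49°.
Final bearing = (17.49° + 180°) mod 360° = 197.49°.

final bearing 197.49°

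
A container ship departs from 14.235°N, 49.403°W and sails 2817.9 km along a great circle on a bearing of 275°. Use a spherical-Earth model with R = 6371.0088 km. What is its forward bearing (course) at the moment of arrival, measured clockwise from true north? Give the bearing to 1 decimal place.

The arc subtends δ = 2817.9/6371.0088 = 0.442300 rad at the centre.
Converting: φ₁ = 0.248448 rad, θ = 4.799655 rad.
Applying the spherical law of cosines for sides, sin φ₂ = sin φ₁ cos δ + cos φ₁ sin δ cos θ = 0.258395, so φ₂ = 14.975°.
For the longitude increment, Δλ = atan2( sin θ sin δ cos φ₁, cos δ − sin φ₁ sin φ₂ ) = atan2(-0.413299, 0.840230) = -26.192°.
λ₂ = -49.403° + -26.192° = -75.595°.
The forward bearing on arrival equals the back-azimuth from the destination plus 180°.
Back-azimuth from P₂ (15.0°, -75.6°) to P₁ (14.2°, -49.4°), with Δλ' = λ₁ − λ₂ = 26.2°: atan2( sin Δλ' cos φ₁ , cos φ₂ sin φ₁ − sin φ₂ cos φ₁ cos Δλ' ) = 88.3°.
Final bearing = (88.3° + 180°) mod 360° = 268.3°.

final bearing 268.3°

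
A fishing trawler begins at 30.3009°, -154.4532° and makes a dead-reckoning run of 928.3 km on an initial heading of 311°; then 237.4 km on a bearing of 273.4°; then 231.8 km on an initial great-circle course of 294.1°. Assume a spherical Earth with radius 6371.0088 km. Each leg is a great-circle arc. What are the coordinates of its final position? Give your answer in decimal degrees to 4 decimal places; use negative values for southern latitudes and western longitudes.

Apply the spherical direct solution leg by leg, carrying full precision between legs.
Leg 1: from (30.3009°, -154.4532°), δ = 928.3/6371.0088 = 0.145707 rad, θ = 311° → φ = 35.5516°, λ = -162.1935°.
Leg 2: from (35.5516°, -162.1935°), δ = 237.4/6371.0088 = 0.037263 rad, θ = 273.4° → φ = 35.6499°, λ = -164.8166°.
Leg 3: from (35.6499°, -164.8166°), δ = 231.8/6371.0088 = 0.036384 rad, θ = 294.1° → φ = 36.4780°, λ = -167.1833°.

latitude 36.4780°, longitude -167.1833°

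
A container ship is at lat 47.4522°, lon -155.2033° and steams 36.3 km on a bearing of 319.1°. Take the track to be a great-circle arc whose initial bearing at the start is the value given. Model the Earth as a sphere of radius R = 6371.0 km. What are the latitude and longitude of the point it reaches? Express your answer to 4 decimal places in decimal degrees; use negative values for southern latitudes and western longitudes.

The arc subtends δ = 36.3/6371 = 0.005698 rad at the centre.
Converting: φ₁ = 0.828197 rad, θ = 5.569346 rad.
Destination latitude: φ₂ = arcsin( sin φ₁ cos δ + cos φ₁ sin δ cos θ ) = arcsin(0.739614) = 47.6985°.
Then Δλ = atan2(-0.002523, 0.455100) = -0.005543 rad, from sin θ sin δ cos φ₁ over cos δ − sin φ₁ sin φ₂.
Hence λ₂ = -155.2033° + -0.3176° = -155.5209°.

latitude 47.6985°, longitude -155.5209°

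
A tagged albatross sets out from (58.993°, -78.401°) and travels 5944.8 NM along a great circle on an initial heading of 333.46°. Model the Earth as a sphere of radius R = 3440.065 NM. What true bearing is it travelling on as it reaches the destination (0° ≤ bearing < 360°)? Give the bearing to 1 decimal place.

final bearing 194.1°

Angular distance δ = d/R = 5944.8 / 3440.065 = 1.728107 rad.
With φ₁ = 58.993° = 1.029622 rad and θ = 333.46° = 5.819975 rad:
sin φ₂ = sin φ₁ cos δ + cos φ₁ sin δ cos θ = (0.857104)(-0.156663) + (0.515143)(0.987652)(0.894623) = 0.320892
φ₂ = asin(0.320892) = 0.326671 rad = 18.717°.
Δλ = atan2( sin θ sin δ cos φ₁ , cos δ − sin φ₁ sin φ₂ ) = atan2(-0.227335, -0.431700) = -2.656889 rad = -152.229°.
λ₂ = -78.401° + -152.229° = -230.630°, normalized to (−180°, 180°] → 129.370°.
The forward bearing on arrival equals the back-azimuth from the destination plus 180°.
Back-azimuth from P₂ (18.7°, 129.4°) to P₁ (59.0°, -78.4°), with Δλ' = λ₁ − λ₂ = -207.8°: atan2( sin Δλ' cos φ₁ , cos φ₂ sin φ₁ − sin φ₂ cos φ₁ cos Δλ' ) = 14.1°.
Final bearing = (14.1° + 180°) mod 360° = 194.1°.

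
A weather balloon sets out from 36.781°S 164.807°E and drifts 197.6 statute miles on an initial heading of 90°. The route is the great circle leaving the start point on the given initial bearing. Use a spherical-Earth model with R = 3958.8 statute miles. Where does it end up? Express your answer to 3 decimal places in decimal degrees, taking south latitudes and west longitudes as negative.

Central angle δ = d/R = 0.049914 rad.
With φ₁ = -36.781° = -0.641950 rad and θ = 90° = 1.570796 rad:
Destination latitude: φ₂ = arcsin( sin φ₁ cos δ + cos φ₁ sin δ cos θ ) = arcsin(-0.598012) = -36.728°.
For the longitude increment, Δλ = atan2( sin θ sin δ cos φ₁, cos δ − sin φ₁ sin φ₂ ) = atan2(0.039961, 0.640690) = 3.569°.
λ₂ = 164.807° + 3.569° = 168.376°.

latitude -36.728°, longitude 168.376°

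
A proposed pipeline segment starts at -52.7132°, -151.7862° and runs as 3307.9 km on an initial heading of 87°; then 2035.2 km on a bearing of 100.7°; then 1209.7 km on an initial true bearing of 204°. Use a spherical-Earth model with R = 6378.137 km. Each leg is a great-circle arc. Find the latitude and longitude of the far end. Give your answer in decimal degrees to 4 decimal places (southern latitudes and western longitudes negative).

Apply the spherical direct solution leg by leg, carrying full precision between legs.
Leg 1: from (-52.7132°, -151.7862°), δ = 3307.9/6378.137 = 0.518631 rad, θ = 87° → φ = -42.4753°, λ = -109.6310°.
Leg 2: from (-42.4753°, -109.6310°), δ = 2035.2/6378.137 = 0.319090 rad, θ = 100.7° → φ = -43.1684°, λ = -84.6299°.
Leg 3: from (-43.1684°, -84.6299°), δ = 1209.7/6378.137 = 0.189664 rad, θ = 204° → φ = -52.8912°, λ = -91.9317°.

latitude -52.8912°, longitude -91.9317°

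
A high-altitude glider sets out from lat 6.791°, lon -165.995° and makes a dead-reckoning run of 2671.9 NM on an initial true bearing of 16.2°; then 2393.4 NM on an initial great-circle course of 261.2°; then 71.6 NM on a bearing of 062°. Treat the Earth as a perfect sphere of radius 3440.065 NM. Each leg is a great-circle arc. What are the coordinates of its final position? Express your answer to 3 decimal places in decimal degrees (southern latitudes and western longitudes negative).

Apply the spherical direct solution leg by leg, carrying full precision between legs.
Leg 1: from (6.791°, -165.995°), δ = 2671.9/3440.065 = 0.776700 rad, θ = 16.2° → φ = 48.826°, λ = -148.715°.
Leg 2: from (48.826°, -148.715°), δ = 2393.4/3440.065 = 0.695743 rad, θ = 261.2° → φ = 30.878°, λ = 163.722°.
Leg 3: from (30.878°, 163.722°), δ = 71.6/3440.065 = 0.020814 rad, θ = 62° → φ = 31.432°, λ = 164.956°.

latitude 31.432°, longitude 164.956°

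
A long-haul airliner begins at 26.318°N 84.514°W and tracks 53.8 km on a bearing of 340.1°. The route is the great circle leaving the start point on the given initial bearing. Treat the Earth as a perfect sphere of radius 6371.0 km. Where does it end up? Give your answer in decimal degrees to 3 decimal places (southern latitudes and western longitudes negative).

latitude 26.773°, longitude -84.698°

δ = 53.8/6371 = 0.008445 rad (0.4838°).
With φ₁ = 26.318° = 0.459336 rad and θ = 340.1° = 5.935865 rad:
Applying the spherical law of cosines for sides, sin φ₂ = sin φ₁ cos δ + cos φ₁ sin δ cos θ = 0.450454, so φ₂ = 26.773°.
Then Δλ = atan2(-0.002576, 0.800254) = -0.003219 rad, from sin θ sin δ cos φ₁ over cos δ − sin φ₁ sin φ₂.
λ₂ = -84.514° + -0.184° = -84.698°.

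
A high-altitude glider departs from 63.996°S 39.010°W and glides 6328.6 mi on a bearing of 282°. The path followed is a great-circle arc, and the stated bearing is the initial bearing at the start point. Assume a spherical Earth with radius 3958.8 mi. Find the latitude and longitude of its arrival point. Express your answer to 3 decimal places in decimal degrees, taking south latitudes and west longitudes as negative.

Angular distance δ = d/R = 6328.6 / 3958.8 = 1.598616 rad.
Start latitude φ₁ = -1.116941 rad; initial bearing θ = 4.921828 rad.
Destination latitude: φ₂ = arcsin( sin φ₁ cos δ + cos φ₁ sin δ cos θ ) = arcsin(0.116120) = 6.668°.
For the longitude increment, Δλ = atan2( sin θ sin δ cos φ₁, cos δ − sin φ₁ sin φ₂ ) = atan2(-0.428687, 0.076549) = -79.876°.
λ₂ = -39.010° + -79.876° = -118.886°.

latitude 6.668°, longitude -118.886°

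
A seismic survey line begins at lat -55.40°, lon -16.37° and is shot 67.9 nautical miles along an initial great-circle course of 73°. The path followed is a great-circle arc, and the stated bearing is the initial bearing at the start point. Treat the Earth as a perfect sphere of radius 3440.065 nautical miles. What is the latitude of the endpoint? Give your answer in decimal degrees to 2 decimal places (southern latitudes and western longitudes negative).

Central angle δ = d/R = 0.019738 rad.
Converting: φ₁ = -0.966912 rad, θ = 1.274090 rad.
Destination latitude: φ₂ = arcsin( sin φ₁ cos δ + cos φ₁ sin δ cos θ ) = arcsin(-0.819699) = -55.05°.
Then Δλ = atan2(0.010718, 0.325081) = 0.032957 rad, from sin θ sin δ cos φ₁ over cos δ − sin φ₁ sin φ₂.
λ₂ = λ₁ + Δλ = -14.48°.

latitude -55.05°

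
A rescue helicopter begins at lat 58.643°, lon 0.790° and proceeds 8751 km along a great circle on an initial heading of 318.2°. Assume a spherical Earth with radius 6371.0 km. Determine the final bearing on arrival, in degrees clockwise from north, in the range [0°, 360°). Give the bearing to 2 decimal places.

δ = 8751/6371 = 1.373568 rad (78.6996°).
With φ₁ = 58.643° = 1.023513 rad and θ = 318.2° = 5.553638 rad:
Applying the spherical law of cosines for sides, sin φ₂ = sin φ₁ cos δ + cos φ₁ sin δ cos θ = 0.547734, so φ₂ = 33.212°.
Δλ = atan2( sin θ sin δ cos φ₁ , cos δ − sin φ₁ sin φ₂ ) = atan2(-0.340119, -0.271780) = -2.244973 rad = -128.627°.
λ₂ = 0.790° + -128.627° = -127.837°.
The forward bearing on arrival equals the back-azimuth from the destination plus 180°.
Back-azimuth from P₂ (33.21°, -127.84°) to P₁ (58.64°, 0.79°), with Δλ' = λ₁ − λ₂ = 128.63°: atan2( sin Δλ' cos φ₁ , cos φ₂ sin φ₁ − sin φ₂ cos φ₁ cos Δλ' ) = 24.49°.
Final bearing = (24.49° + 180°) mod 360° = 204.49°.

final bearing 204.49°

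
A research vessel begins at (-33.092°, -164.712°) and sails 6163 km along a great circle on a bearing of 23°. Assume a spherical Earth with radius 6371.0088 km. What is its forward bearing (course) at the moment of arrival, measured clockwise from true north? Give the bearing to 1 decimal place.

final bearing 20.3°

Angular distance δ = d/R = 6163 / 6371.0088 = 0.967351 rad.
Converting: φ₁ = -0.577564 rad, θ = 0.401426 rad.
Destination latitude: φ₂ = arcsin( sin φ₁ cos δ + cos φ₁ sin δ cos θ ) = arcsin(0.325153) = 18.975°.
Δλ = atan2( sin θ sin δ cos φ₁ , cos δ − sin φ₁ sin φ₂ ) = atan2(0.269537, 0.745011) = 0.347139 rad = 19.890°.
λ₂ = -164.712° + 19.890° = -144.822°.
The forward bearing on arrival equals the back-azimuth from the destination plus 180°.
Back-azimuth from P₂ (19.0°, -144.8°) to P₁ (-33.1°, -164.7°), with Δλ' = λ₁ − λ₂ = -19.9°: atan2( sin Δλ' cos φ₁ , cos φ₂ sin φ₁ − sin φ₂ cos φ₁ cos Δλ' ) = 200.3°.
Final bearing = (200.3° + 180°) mod 360° = 20.3°.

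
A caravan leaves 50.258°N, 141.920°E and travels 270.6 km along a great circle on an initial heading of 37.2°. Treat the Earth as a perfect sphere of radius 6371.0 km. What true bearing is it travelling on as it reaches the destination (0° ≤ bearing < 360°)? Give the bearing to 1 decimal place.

The arc subtends δ = 270.6/6371 = 0.042474 rad at the centre.
Converting: φ₁ = 0.877168 rad, θ = 0.649262 rad.
Applying the spherical law of cosines for sides, sin φ₂ = sin φ₁ cos δ + cos φ₁ sin δ cos θ = 0.789861, so φ₂ = 52.172°.
Then Δλ = atan2(0.016413, 0.391750) = 0.041872 rad, from sin θ sin δ cos φ₁ over cos δ − sin φ₁ sin φ₂.
λ₂ = 141.920° + 2.399° = 144.319°.
The forward bearing on arrival equals the back-azimuth from the destination plus 180°.
Back-azimuth from P₂ (52.2°, 144.3°) to P₁ (50.3°, 141.9°), with Δλ' = λ₁ − λ₂ = -2.4°: atan2( sin Δλ' cos φ₁ , cos φ₂ sin φ₁ − sin φ₂ cos φ₁ cos Δλ' ) = 219.1°.
Final bearing = (219.1° + 180°) mod 360° = 39.1°.

final bearing 39.1°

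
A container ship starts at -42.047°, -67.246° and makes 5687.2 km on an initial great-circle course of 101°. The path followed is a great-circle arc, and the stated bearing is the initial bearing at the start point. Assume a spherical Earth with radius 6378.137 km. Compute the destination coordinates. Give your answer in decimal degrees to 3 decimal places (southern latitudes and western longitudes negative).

latitude -32.068°, longitude -2.909°

Angular distance δ = d/R = 5687.2 / 6378.137 = 0.891671 rad.
Start latitude φ₁ = -0.733859 rad; initial bearing θ = 1.762783 rad.
sin φ₂ = sin φ₁ cos δ + cos φ₁ sin δ cos θ = (-0.669740)(0.628113) + (0.742596)(0.778122)(-0.190809) = -0.530927
φ₂ = asin(-0.530927) = -0.559695 rad = -32.068°.
For the longitude increment, Δλ = atan2( sin θ sin δ cos φ₁, cos δ − sin φ₁ sin φ₂ ) = atan2(0.567214, 0.272529) = 64.337°.
λ₂ = λ₁ + Δλ = -2.909°.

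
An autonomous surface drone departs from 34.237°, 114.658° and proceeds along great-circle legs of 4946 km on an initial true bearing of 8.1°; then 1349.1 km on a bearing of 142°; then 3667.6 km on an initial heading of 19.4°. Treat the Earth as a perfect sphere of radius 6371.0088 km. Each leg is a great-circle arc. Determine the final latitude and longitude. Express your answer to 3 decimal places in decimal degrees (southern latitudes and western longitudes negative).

Apply the spherical direct solution leg by leg, carrying full precision between legs.
Leg 1: from (34.237°, 114.658°), δ = 4946/6371.0088 = 0.776329 rad, θ = 8.1° → φ = 77.134°, λ = 140.978°.
Leg 2: from (77.134°, 140.978°), δ = 1349.1/6371.0088 = 0.211756 rad, θ = 142° → φ = 66.383°, λ = 159.821°.
Leg 3: from (66.383°, 159.821°), δ = 3667.6/6371.0088 = 0.575670 rad, θ = 19.4° → φ = 76.978°, λ = -73.553°.

latitude 76.978°, longitude -73.553°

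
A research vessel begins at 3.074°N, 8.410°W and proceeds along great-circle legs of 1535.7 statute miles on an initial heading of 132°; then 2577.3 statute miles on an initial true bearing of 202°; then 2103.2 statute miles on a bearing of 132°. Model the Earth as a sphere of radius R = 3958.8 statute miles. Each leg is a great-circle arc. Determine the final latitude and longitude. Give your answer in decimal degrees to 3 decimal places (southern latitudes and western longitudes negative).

latitude -58.404°, longitude 35.358°

Apply the spherical direct solution leg by leg, carrying full precision between legs.
Leg 1: from (3.074°, -8.410°), δ = 1535.7/3958.8 = 0.387921 rad, θ = 132° → φ = -11.718°, λ = 8.274°.
Leg 2: from (-11.718°, 8.274°), δ = 2577.3/3958.8 = 0.651031 rad, θ = 202° → φ = -45.376°, λ = -10.581°.
Leg 3: from (-45.376°, -10.581°), δ = 2103.2/3958.8 = 0.531272 rad, θ = 132° → φ = -58.404°, λ = 35.358°.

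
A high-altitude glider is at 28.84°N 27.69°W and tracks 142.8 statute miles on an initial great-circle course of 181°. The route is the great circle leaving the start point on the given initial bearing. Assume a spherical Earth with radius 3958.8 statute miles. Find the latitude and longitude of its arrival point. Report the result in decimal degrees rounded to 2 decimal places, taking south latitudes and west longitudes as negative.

δ = 142.8/3958.8 = 0.036072 rad (2.0667°).
Converting: φ₁ = 0.503353 rad, θ = 3.159046 rad.
sin φ₂ = sin φ₁ cos δ + cos φ₁ sin δ cos θ = (0.482365)(0.999349) + (0.875970)(0.036064)(-0.999848) = 0.450466
φ₂ = asin(0.450466) = 0.467287 rad = 26.77°.
For the longitude increment, Δλ = atan2( sin θ sin δ cos φ₁, cos δ − sin φ₁ sin φ₂ ) = atan2(-0.000551, 0.782060) = -0.04°.
λ₂ = λ₁ + Δλ = -27.73°.

latitude 26.77°, longitude -27.73°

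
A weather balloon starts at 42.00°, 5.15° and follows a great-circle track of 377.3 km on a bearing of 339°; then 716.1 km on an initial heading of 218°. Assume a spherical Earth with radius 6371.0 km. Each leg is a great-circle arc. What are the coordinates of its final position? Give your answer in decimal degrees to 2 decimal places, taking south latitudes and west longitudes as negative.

Apply the spherical direct solution leg by leg, carrying full precision between legs.
Leg 1: from (42.00°, 5.15°), δ = 377.3/6371 = 0.059221 rad, θ = 339° → φ = 45.16°, λ = 3.43°.
Leg 2: from (45.16°, 3.43°), δ = 716.1/6371 = 0.112400 rad, θ = 218° → φ = 39.96°, λ = -1.74°.

latitude 39.96°, longitude -1.74°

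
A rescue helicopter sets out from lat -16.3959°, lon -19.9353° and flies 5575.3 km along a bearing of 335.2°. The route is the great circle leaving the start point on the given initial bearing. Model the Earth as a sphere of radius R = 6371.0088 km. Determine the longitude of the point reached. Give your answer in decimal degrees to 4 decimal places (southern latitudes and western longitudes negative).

δ = 5575.3/6371.0088 = 0.875105 rad (50.1398°).
With φ₁ = -16.3959° = -0.286162 rad and θ = 335.2° = 5.850344 rad:
sin φ₂ = sin φ₁ cos δ + cos φ₁ sin δ cos θ = (-0.282273)(0.640916) + (0.959334)(0.767611)(0.907777) = 0.487570
φ₂ = asin(0.487570) = 0.509304 rad = 29.1810°.
Δλ = atan2( sin θ sin δ cos φ₁ , cos δ − sin φ₁ sin φ₂ ) = atan2(-0.308882, 0.778544) = -0.377696 rad = -21.6404°.
Hence λ₂ = -19.9353° + -21.6404° = -41.5757°.

longitude -41.5757°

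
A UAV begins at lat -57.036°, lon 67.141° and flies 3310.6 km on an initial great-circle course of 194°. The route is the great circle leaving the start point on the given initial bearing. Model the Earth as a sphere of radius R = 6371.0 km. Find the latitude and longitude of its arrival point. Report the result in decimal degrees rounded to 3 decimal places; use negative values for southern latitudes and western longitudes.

latitude -82.064°, longitude 6.668°

The arc subtends δ = 3310.6/6371 = 0.519636 rad at the centre.
With φ₁ = -57.036° = -0.995466 rad and θ = 194° = 3.385939 rad:
sin φ₂ = sin φ₁ cos δ + cos φ₁ sin δ cos θ = (-0.839013)(0.868000) + (0.544112)(0.496564)(-0.970296) = -0.990424
φ₂ = asin(-0.990424) = -1.432293 rad = -82.064°.
Then Δλ = atan2(-0.065364, 0.037022) = -1.055451 rad, from sin θ sin δ cos φ₁ over cos δ − sin φ₁ sin φ₂.
λ₂ = 67.141° + -60.473° = 6.668°.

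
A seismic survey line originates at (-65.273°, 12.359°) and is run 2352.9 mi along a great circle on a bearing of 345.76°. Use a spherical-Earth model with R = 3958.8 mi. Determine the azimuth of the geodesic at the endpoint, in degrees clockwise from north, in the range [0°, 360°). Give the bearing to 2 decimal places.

final bearing 353.05°

δ = 2352.9/3958.8 = 0.594347 rad (34.0536°).
With φ₁ = -65.273° = -1.139229 rad and θ = 345.76° = 6.034650 rad:
sin φ₂ = sin φ₁ cos δ + cos φ₁ sin δ cos θ = (-0.908311)(0.828514) + (0.418295)(0.559968)(0.969274) = -0.525514
φ₂ = asin(-0.525514) = -0.553319 rad = -31.703°.
For the longitude increment, Δλ = atan2( sin θ sin δ cos φ₁, cos δ − sin φ₁ sin φ₂ ) = atan2(-0.057617, 0.351184) = -9.317°.
λ₂ = λ₁ + Δλ = 3.042°.
The forward bearing on arrival equals the back-azimuth from the destination plus 180°.
Back-azimuth from P₂ (-31.70°, 3.04°) to P₁ (-65.27°, 12.36°), with Δλ' = λ₁ − λ₂ = 9.32°: atan2( sin Δλ' cos φ₁ , cos φ₂ sin φ₁ − sin φ₂ cos φ₁ cos Δλ' ) = 173.05°.
Final bearing = (173.05° + 180°) mod 360° = 353.05°.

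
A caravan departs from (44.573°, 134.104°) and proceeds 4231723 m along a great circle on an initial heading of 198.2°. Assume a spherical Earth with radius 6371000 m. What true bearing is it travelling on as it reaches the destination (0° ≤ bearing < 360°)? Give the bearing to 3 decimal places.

The arc subtends δ = 4231723/6371000 = 0.664216 rad at the centre.
Converting: φ₁ = 0.777946 rad, θ = 3.459243 rad.
sin φ₂ = sin φ₁ cos δ + cos φ₁ sin δ cos θ = (0.701817)(0.787400) + (0.712357)(0.616442)(-0.949972) = 0.135453
φ₂ = asin(0.135453) = 0.135870 rad = 7.785°.
Then Δλ = atan2(-0.137155, 0.692337) = -0.195572 rad, from sin θ sin δ cos φ₁ over cos δ − sin φ₁ sin φ₂.
λ₂ = 134.104° + -11.205° = 122.899°.
The forward bearing on arrival equals the back-azimuth from the destination plus 180°.
Back-azimuth from P₂ (7.785°, 122.899°) to P₁ (44.573°, 134.104°), with Δλ' = λ₁ − λ₂ = 11.205°: atan2( sin Δλ' cos φ₁ , cos φ₂ sin φ₁ − sin φ₂ cos φ₁ cos Δλ' ) = 12.977°.
Final bearing = (12.977° + 180°) mod 360° = 192.977°.

final bearing 192.977°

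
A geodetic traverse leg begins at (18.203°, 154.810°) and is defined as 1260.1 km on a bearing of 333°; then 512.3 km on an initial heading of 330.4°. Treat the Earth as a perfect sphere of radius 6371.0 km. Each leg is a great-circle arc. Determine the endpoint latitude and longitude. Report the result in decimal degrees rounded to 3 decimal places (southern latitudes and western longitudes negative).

latitude 32.184°, longitude 146.313°

Apply the spherical direct solution leg by leg, carrying full precision between legs.
Leg 1: from (18.203°, 154.810°), δ = 1260.1/6371 = 0.197787 rad, θ = 333° → φ = 28.204°, λ = 149.000°.
Leg 2: from (28.204°, 149.000°), δ = 512.3/6371 = 0.080411 rad, θ = 330.4° → φ = 32.184°, λ = 146.313°.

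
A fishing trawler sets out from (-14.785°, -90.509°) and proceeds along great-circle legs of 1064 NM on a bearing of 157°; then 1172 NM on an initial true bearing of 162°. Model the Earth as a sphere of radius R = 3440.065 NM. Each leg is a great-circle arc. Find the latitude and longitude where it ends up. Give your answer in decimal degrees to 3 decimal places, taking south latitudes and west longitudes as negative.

Apply the spherical direct solution leg by leg, carrying full precision between legs.
Leg 1: from (-14.785°, -90.509°), δ = 1064/3440.065 = 0.309296 rad, θ = 157° → φ = -30.930°, λ = -82.539°.
Leg 2: from (-30.930°, -82.539°), δ = 1172/3440.065 = 0.340691 rad, θ = 162° → φ = -49.205°, λ = -73.446°.

latitude -49.205°, longitude -73.446°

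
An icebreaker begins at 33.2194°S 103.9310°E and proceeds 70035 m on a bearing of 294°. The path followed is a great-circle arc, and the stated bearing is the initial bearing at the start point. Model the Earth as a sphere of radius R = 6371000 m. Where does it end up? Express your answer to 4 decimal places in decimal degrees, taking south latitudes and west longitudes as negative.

latitude -32.9613°, longitude 103.2452°

δ = 70035/6371000 = 0.010993 rad (0.6298°).
Start latitude φ₁ = -0.579788 rad; initial bearing θ = 5.131268 rad.
sin φ₂ = sin φ₁ cos δ + cos φ₁ sin δ cos θ = (-0.547847)(0.999940) + (0.836579)(0.010993)(0.406737) = -0.544073
φ₂ = asin(-0.544073) = -0.575284 rad = -32.9613°.
Then Δλ = atan2(-0.008401, 0.701871) = -0.011969 rad, from sin θ sin δ cos φ₁ over cos δ − sin φ₁ sin φ₂.
λ₂ = 103.9310° + -0.6858° = 103.2452°.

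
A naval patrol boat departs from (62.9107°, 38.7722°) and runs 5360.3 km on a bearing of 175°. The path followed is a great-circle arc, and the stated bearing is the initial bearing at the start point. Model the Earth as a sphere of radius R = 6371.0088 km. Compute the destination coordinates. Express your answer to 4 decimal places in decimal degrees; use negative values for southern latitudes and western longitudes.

The arc subtends δ = 5360.3/6371.0088 = 0.841358 rad at the centre.
Converting: φ₁ = 1.097999 rad, θ = 3.054326 rad.
sin φ₂ = sin φ₁ cos δ + cos φ₁ sin δ cos θ = (0.890298)(0.666451) + (0.455379)(0.745549)(-0.996195) = 0.255125
φ₂ = asin(0.255125) = 0.257977 rad = 14.7810°.
For the longitude increment, Δλ = atan2( sin θ sin δ cos φ₁, cos δ − sin φ₁ sin φ₂ ) = atan2(0.029590, 0.439314) = 3.8533°.
λ₂ = 38.7722° + 3.8533° = 42.6255°.

latitude 14.7810°, longitude 42.6255°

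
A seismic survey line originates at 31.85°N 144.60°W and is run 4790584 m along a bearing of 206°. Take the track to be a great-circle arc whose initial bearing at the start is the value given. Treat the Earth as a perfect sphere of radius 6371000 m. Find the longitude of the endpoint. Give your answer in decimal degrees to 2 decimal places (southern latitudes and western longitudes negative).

Central angle δ = d/R = 0.751936 rad.
Start latitude φ₁ = 0.555887 rad; initial bearing θ = 3.595378 rad.
Applying the spherical law of cosines for sides, sin φ₂ = sin φ₁ cos δ + cos φ₁ sin δ cos θ = -0.136075, so φ₂ = -7.82°.
Δλ = atan2( sin θ sin δ cos φ₁ , cos δ − sin φ₁ sin φ₂ ) = atan2(-0.254347, 0.802174) = -0.307044 rad = -17.59°.
λ₂ = λ₁ + Δλ = -162.19°.

longitude -162.19°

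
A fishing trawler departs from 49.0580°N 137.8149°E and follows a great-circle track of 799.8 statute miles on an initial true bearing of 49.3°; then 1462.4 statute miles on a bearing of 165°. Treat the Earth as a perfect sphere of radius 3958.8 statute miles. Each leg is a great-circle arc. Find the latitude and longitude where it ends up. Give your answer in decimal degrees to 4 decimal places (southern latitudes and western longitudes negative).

latitude 34.9836°, longitude 160.0114°

Apply the spherical direct solution leg by leg, carrying full precision between legs.
Leg 1: from (49.0580°, 137.8149°), δ = 799.8/3958.8 = 0.202031 rad, θ = 49.3° → φ = 55.6651°, λ = 153.4622°.
Leg 2: from (55.6651°, 153.4622°), δ = 1462.4/3958.8 = 0.369405 rad, θ = 165° → φ = 34.9836°, λ = 160.0114°.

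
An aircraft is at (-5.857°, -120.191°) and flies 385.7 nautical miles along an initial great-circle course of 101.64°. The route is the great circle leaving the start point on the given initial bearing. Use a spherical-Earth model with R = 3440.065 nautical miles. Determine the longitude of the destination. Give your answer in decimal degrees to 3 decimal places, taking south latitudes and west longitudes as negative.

longitude -113.851°

Central angle δ = d/R = 0.112120 rad.
Converting: φ₁ = -0.102224 rad, θ = 1.773953 rad.
Applying the spherical law of cosines for sides, sin φ₂ = sin φ₁ cos δ + cos φ₁ sin δ cos θ = -0.123862, so φ₂ = -7.115°.
Then Δλ = atan2(0.109012, 0.981082) = 0.110660 rad, from sin θ sin δ cos φ₁ over cos δ − sin φ₁ sin φ₂.
Hence λ₂ = -120.191° + 6.340° = -113.851°.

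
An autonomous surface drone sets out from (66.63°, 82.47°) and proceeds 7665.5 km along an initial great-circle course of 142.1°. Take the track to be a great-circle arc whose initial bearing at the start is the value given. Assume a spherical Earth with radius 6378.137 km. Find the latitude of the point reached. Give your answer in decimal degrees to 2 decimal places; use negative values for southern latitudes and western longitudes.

latitude 2.24°

The arc subtends δ = 7665.5/6378.137 = 1.201840 rad at the centre.
Start latitude φ₁ = 1.162913 rad; initial bearing θ = 2.480113 rad.
sin φ₂ = sin φ₁ cos δ + cos φ₁ sin δ cos θ = (0.917962)(0.360642) + (0.396667)(0.932704)(-0.789084) = 0.039116
φ₂ = asin(0.039116) = 0.039126 rad = 2.24°.
For the longitude increment, Δλ = atan2( sin θ sin δ cos φ₁, cos δ − sin φ₁ sin φ₂ ) = atan2(0.227269, 0.324735) = 34.99°.
λ₂ = 82.47° + 34.99° = 117.46°.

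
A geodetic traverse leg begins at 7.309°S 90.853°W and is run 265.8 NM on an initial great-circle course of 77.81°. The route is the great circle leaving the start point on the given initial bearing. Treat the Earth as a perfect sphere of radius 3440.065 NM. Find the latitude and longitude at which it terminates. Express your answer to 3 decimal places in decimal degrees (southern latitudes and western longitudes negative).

latitude -6.354°, longitude -86.499°

The arc subtends δ = 265.8/3440.065 = 0.077266 rad at the centre.
Start latitude φ₁ = -0.127566 rad; initial bearing θ = 1.358041 rad.
sin φ₂ = sin φ₁ cos δ + cos φ₁ sin δ cos θ = (-0.127220)(0.997016) + (0.991874)(0.077189)(0.211154) = -0.110674
φ₂ = asin(-0.110674) = -0.110902 rad = -6.354°.
Then Δλ = atan2(0.074836, 0.982936) = 0.075988 rad, from sin θ sin δ cos φ₁ over cos δ − sin φ₁ sin φ₂.
Hence λ₂ = -90.853° + 4.354° = -86.499°.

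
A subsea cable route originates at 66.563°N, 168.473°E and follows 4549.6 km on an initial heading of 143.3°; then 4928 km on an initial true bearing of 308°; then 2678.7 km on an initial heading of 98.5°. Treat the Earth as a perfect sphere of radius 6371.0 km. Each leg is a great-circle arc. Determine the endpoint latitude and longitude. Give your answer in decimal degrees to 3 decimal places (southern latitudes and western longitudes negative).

latitude 38.189°, longitude 173.132°

Apply the spherical direct solution leg by leg, carrying full precision between legs.
Leg 1: from (66.563°, 168.473°), δ = 4549.6/6371 = 0.714111 rad, θ = 143.3° → φ = 28.978°, λ = -164.948°.
Leg 2: from (28.978°, -164.948°), δ = 4928/6371 = 0.773505 rad, θ = 308° → φ = 46.295°, λ = 142.227°.
Leg 3: from (46.295°, 142.227°), δ = 2678.7/6371 = 0.420452 rad, θ = 98.5° → φ = 38.189°, λ = 173.132°.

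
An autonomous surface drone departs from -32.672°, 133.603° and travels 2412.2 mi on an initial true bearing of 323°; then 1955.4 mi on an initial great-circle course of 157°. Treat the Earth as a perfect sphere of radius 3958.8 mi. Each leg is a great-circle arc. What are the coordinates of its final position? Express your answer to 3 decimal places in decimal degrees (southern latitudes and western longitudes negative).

latitude -29.123°, longitude 125.663°

Apply the spherical direct solution leg by leg, carrying full precision between legs.
Leg 1: from (-32.672°, 133.603°), δ = 2412.2/3958.8 = 0.609326 rad, θ = 323° → φ = -3.321°, λ = 113.421°.
Leg 2: from (-3.321°, 113.421°), δ = 1955.4/3958.8 = 0.493938 rad, θ = 157° → φ = -29.123°, λ = 125.663°.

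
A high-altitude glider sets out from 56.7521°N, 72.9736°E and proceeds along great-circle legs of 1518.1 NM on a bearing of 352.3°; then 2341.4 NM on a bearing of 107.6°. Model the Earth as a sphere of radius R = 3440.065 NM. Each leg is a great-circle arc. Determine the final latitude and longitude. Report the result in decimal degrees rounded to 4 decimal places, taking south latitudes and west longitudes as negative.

Apply the spherical direct solution leg by leg, carrying full precision between legs.
Leg 1: from (56.7521°, 72.9736°), δ = 1518.1/3440.065 = 0.441300 rad, θ = 352.3° → φ = 81.2064°, λ = 50.9899°.
Leg 2: from (81.2064°, 50.9899°), δ = 2341.4/3440.065 = 0.680627 rad, θ = 107.6° → φ = 47.6425°, λ = 113.8972°.

latitude 47.6425°, longitude 113.8972°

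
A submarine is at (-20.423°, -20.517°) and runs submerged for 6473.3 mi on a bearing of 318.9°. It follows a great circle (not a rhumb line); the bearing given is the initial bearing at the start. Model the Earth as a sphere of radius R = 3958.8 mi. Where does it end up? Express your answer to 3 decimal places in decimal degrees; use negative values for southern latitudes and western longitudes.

latitude 46.650°, longitude -93.392°

Central angle δ = d/R = 1.635167 rad.
With φ₁ = -20.423° = -0.356449 rad and θ = 318.9° = 5.565855 rad:
sin φ₂ = sin φ₁ cos δ + cos φ₁ sin δ cos θ = (-0.348948)(-0.064326) + (0.937142)(0.997929)(0.753563) = 0.727180
φ₂ = asin(0.727180) = 0.814205 rad = 46.650°.
For the longitude increment, Δλ = atan2( sin θ sin δ cos φ₁, cos δ − sin φ₁ sin φ₂ ) = atan2(-0.614778, 0.189422) = -72.875°.
Hence λ₂ = -20.517° + -72.875° = -93.392°.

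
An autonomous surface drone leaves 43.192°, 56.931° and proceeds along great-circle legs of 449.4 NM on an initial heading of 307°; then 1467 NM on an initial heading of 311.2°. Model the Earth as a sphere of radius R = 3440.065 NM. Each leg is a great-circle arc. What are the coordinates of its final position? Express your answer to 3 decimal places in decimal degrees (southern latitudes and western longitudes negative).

latitude 58.693°, longitude 11.300°

Apply the spherical direct solution leg by leg, carrying full precision between legs.
Leg 1: from (43.192°, 56.931°), δ = 449.4/3440.065 = 0.130637 rad, θ = 307° → φ = 47.372°, λ = 48.094°.
Leg 2: from (47.372°, 48.094°), δ = 1467/3440.065 = 0.426445 rad, θ = 311.2° → φ = 58.693°, λ = 11.300°.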